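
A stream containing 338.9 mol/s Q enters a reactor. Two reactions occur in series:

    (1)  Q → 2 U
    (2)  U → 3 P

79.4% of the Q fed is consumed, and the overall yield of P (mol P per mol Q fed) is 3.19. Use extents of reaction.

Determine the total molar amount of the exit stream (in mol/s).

Conversion of Q: Q consumed = 1ξ₁ = 0.794 × 338.9 → ξ₁ = 269.1 mol/s.
Yield of P: 3ξ₂ / 338.9 = 3.19 → ξ₂ = 360.4 mol/s.
Outlet amounts (n = n₀ + Σ ν·ξ):
  Q: 338.9 − 1(269.1) = 69.81
  U: 0 + 2(269.1) − 1(360.4) = 177.8
  P: 0 + 3(360.4) = 1081
Total out = 69.81 + 177.8 + 1081 = 1329 mol/s.

1330 mol/s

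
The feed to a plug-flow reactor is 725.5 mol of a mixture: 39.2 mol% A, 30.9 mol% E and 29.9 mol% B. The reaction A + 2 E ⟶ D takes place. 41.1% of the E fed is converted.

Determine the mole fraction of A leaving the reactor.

E reacted = 0.411 × 224.2 = 92.14 mol; ν_E = −2, so ξ = 92.14/2 = 46.07 mol.
Outlet amounts (n = n₀ + ν ξ):
  A: 284.4 − 1(46.07) = 238.3
  E: 224.2 − 2(46.07) = 132
  D: 0 + 1(46.07) = 46.07
  B: 216.9 (inert)
Total out = 633.4 mol; y_A = 238.3 / 633.4 = 0.3763.

0.376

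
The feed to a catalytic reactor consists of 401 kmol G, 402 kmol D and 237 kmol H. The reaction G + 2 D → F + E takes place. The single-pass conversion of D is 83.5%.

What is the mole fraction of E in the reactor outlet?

D reacted = 0.835 × 402 = 335.7 kmol; ν_D = −2, so ξ = 335.7/2 = 167.8 kmol.
Outlet amounts (n = n₀ + ν ξ):
  G: 401 − 1(167.8) = 233.2
  D: 402 − 2(167.8) = 66.33
  F: 0 + 1(167.8) = 167.8
  E: 0 + 1(167.8) = 167.8
  H: 237 (inert)
Total out = 872.2 kmol; y_E = 167.8 / 872.2 = 0.1924.

0.192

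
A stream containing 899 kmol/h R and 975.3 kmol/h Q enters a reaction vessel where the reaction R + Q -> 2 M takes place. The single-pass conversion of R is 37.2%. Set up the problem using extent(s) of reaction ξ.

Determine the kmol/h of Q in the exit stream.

R reacted = 0.372 × 899 = 334.4 kmol/h; ν_R = −1, so ξ = 334.4/1 = 334.4 kmol/h.
Outlet amounts (n = n₀ + ν ξ):
  R: 899 − 1(334.4) = 564.6
  Q: 975.3 − 1(334.4) = 640.9
  M: 0 + 2(334.4) = 668.9

641 kmol/h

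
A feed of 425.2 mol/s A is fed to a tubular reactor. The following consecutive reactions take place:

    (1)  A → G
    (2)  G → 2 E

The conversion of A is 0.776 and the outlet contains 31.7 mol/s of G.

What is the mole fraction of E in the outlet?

0.825

Conversion of A: A consumed = 1ξ₁ = 0.776 × 425.2 → ξ₁ = 330 mol/s.
G balance: n_G = 0 + 1ξ₁ − 1ξ₂ = 31.7 → ξ₂ = (1·330 − 31.7)/1 = 298.3 mol/s.
Outlet amounts (n = n₀ + Σ ν·ξ):
  A: 425.2 − 1(330) = 95.24
  G: 0 + 1(330) − 1(298.3) = 31.7
  E: 0 + 2(298.3) = 596.5
Total out = 723.5 mol/s; y_E = 596.5 / 723.5 = 0.8245.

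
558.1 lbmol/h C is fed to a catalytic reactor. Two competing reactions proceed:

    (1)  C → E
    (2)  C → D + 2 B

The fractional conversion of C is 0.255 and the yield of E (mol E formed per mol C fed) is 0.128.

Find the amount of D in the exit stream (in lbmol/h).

70.9 lbmol/h

Yield of E: 1ξ₁ / 558.1 = 0.128 → ξ₁ = 71.44 lbmol/h.
Conversion of C: 1ξ₁ + 1ξ₂ = 0.255 × 558.1 = 142.3 → ξ₂ = 70.88 lbmol/h.
Outlet amounts (n = n₀ + Σ ν·ξ):
  C: 558.1 − 1(71.44) − 1(70.88) = 415.8
  E: 0 + 1(71.44) = 71.44
  D: 0 + 1(70.88) = 70.88
  B: 0 + 2(70.88) = 141.8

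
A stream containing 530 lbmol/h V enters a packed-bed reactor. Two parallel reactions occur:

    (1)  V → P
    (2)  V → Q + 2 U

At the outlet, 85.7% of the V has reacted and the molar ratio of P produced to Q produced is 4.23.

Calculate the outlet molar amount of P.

367 lbmol/h

Conversion of V: V consumed = 0.857 × 530 = 454.2 lbmol/h = 1ξ₁ + 1ξ₂.
Selectivity: 1ξ₁ / (1ξ₂) = 4.23 → ξ₁ = 4.23 ξ₂.
Substitute: (1·4.23 + 1) ξ₂ = 454.2 → ξ₂ = 86.85 lbmol/h, ξ₁ = 367.4 lbmol/h.
Outlet amounts (n = n₀ + Σ ν·ξ):
  V: 530 − 1(367.4) − 1(86.85) = 75.79
  P: 0 + 1(367.4) = 367.4
  Q: 0 + 1(86.85) = 86.85
  U: 0 + 2(86.85) = 173.7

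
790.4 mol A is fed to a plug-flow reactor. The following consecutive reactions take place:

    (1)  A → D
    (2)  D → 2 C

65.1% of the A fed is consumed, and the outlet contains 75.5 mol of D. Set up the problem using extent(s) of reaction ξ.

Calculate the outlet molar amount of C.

878 mol

Conversion of A: A consumed = 1ξ₁ = 0.651 × 790.4 → ξ₁ = 514.6 mol.
D balance: n_D = 0 + 1ξ₁ − 1ξ₂ = 75.5 → ξ₂ = (1·514.6 − 75.5)/1 = 439.1 mol.
Outlet amounts (n = n₀ + Σ ν·ξ):
  A: 790.4 − 1(514.6) = 275.8
  D: 0 + 1(514.6) − 1(439.1) = 75.5
  C: 0 + 2(439.1) = 878.1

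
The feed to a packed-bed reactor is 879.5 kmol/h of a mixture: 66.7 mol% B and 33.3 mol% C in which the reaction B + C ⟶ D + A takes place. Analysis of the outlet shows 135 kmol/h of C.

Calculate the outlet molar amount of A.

158 kmol/h

For C: n = n₀ − 1ξ → 135 = 292.9 − 1ξ, giving ξ = 157.9 kmol/h.
Outlet amounts (n = n₀ + ν ξ):
  B: 586.6 − 1(157.9) = 428.8
  C: 292.9 − 1(157.9) = 135
  D: 0 + 1(157.9) = 157.9
  A: 0 + 1(157.9) = 157.9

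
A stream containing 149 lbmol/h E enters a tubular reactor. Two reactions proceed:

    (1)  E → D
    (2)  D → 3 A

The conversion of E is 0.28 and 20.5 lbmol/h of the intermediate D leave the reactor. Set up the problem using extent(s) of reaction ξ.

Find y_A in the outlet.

Conversion of E: E consumed = 1ξ₁ = 0.28 × 149 → ξ₁ = 41.72 lbmol/h.
D balance: n_D = 0 + 1ξ₁ − 1ξ₂ = 20.5 → ξ₂ = (1·41.72 − 20.5)/1 = 21.22 lbmol/h.
Outlet amounts (n = n₀ + Σ ν·ξ):
  E: 149 − 1(41.72) = 107.3
  D: 0 + 1(41.72) − 1(21.22) = 20.5
  A: 0 + 3(21.22) = 63.66
Total out = 191.4 lbmol/h; y_A = 63.66 / 191.4 = 0.3325.

0.333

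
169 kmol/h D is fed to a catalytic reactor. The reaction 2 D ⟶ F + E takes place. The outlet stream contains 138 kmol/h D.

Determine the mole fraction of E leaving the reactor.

For D: n = n₀ − 2ξ → 138 = 169 − 2ξ, giving ξ = 15.5 kmol/h.
Outlet amounts (n = n₀ + ν ξ):
  D: 169 − 2(15.5) = 138
  F: 0 + 1(15.5) = 15.5
  E: 0 + 1(15.5) = 15.5
Total out = 169 kmol/h; y_E = 15.5 / 169 = 0.09172.

0.0917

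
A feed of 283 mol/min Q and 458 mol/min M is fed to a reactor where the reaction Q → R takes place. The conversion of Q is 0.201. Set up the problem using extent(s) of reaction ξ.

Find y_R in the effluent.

Q reacted = 0.201 × 283 = 56.88 mol/min; ν_Q = −1, so ξ = 56.88/1 = 56.88 mol/min.
Outlet amounts (n = n₀ + ν ξ):
  Q: 283 − 1(56.88) = 226.1
  R: 0 + 1(56.88) = 56.88
  M: 458 (inert)
Total out = 741 mol/min; y_R = 56.88 / 741 = 0.07677.

0.0768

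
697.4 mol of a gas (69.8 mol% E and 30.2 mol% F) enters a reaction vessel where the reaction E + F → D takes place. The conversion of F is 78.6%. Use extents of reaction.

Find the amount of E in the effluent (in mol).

F reacted = 0.786 × 210.6 = 165.5 mol; ν_F = −1, so ξ = 165.5/1 = 165.5 mol.
Outlet amounts (n = n₀ + ν ξ):
  E: 486.8 − 1(165.5) = 321.2
  F: 210.6 − 1(165.5) = 45.07
  D: 0 + 1(165.5) = 165.5

321 mol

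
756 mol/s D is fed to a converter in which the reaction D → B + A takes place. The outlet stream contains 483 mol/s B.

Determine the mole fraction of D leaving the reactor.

For B: n = n₀ + 1ξ → 483 = 0 + 1ξ, giving ξ = 483 mol/s.
Outlet amounts (n = n₀ + ν ξ):
  D: 756 − 1(483) = 273
  B: 0 + 1(483) = 483
  A: 0 + 1(483) = 483
Total out = 1239 mol/s; y_D = 273 / 1239 = 0.2203.

0.22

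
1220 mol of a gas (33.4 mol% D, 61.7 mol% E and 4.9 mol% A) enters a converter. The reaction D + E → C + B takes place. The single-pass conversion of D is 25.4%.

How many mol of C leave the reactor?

103 mol

D reacted = 0.254 × 407.5 = 103.5 mol; ν_D = −1, so ξ = 103.5/1 = 103.5 mol.
Outlet amounts (n = n₀ + ν ξ):
  D: 407.5 − 1(103.5) = 304
  E: 752.7 − 1(103.5) = 649.2
  C: 0 + 1(103.5) = 103.5
  B: 0 + 1(103.5) = 103.5
  A: 59.78 (inert)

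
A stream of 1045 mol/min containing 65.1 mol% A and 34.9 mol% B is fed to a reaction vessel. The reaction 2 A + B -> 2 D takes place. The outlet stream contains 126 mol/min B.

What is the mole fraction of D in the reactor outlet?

0.592

For B: n = n₀ − 1ξ → 126 = 364.7 − 1ξ, giving ξ = 238.7 mol/min.
Outlet amounts (n = n₀ + ν ξ):
  A: 680.3 − 2(238.7) = 202.9
  B: 364.7 − 1(238.7) = 126
  D: 0 + 2(238.7) = 477.4
Total out = 806.3 mol/min; y_D = 477.4 / 806.3 = 0.5921.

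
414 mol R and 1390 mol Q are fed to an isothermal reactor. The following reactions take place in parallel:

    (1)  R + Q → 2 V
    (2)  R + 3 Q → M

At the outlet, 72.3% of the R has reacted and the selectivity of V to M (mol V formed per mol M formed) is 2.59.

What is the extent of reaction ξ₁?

Conversion of R: R consumed = 0.723 × 414 = 299.3 mol = 1ξ₁ + 1ξ₂.
Selectivity: 2ξ₁ / (1ξ₂) = 2.59 → ξ₁ = 1.295 ξ₂.
Substitute: (1·1.295 + 1) ξ₂ = 299.3 → ξ₂ = 130.4 mol, ξ₁ = 168.9 mol.
Outlet amounts (n = n₀ + Σ ν·ξ):
  R: 414 − 1(168.9) − 1(130.4) = 114.7
  Q: 1390 − 1(168.9) − 3(130.4) = 829.8
  V: 0 + 2(168.9) = 337.8
  M: 0 + 1(130.4) = 130.4

ξ₁ = 169 mol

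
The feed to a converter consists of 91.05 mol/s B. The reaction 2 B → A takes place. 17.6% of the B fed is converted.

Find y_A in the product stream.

0.0965

B reacted = 0.176 × 91.05 = 16.02 mol/s; ν_B = −2, so ξ = 16.02/2 = 8.012 mol/s.
Outlet amounts (n = n₀ + ν ξ):
  B: 91.05 − 2(8.012) = 75.03
  A: 0 + 1(8.012) = 8.012
Total out = 83.04 mol/s; y_A = 8.012 / 83.04 = 0.09649.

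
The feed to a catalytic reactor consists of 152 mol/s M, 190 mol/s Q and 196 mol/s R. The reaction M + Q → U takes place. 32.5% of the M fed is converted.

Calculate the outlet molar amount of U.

49.4 mol/s

M reacted = 0.325 × 152 = 49.4 mol/s; ν_M = −1, so ξ = 49.4/1 = 49.4 mol/s.
Outlet amounts (n = n₀ + ν ξ):
  M: 152 − 1(49.4) = 102.6
  Q: 190 − 1(49.4) = 140.6
  U: 0 + 1(49.4) = 49.4
  R: 196 (inert)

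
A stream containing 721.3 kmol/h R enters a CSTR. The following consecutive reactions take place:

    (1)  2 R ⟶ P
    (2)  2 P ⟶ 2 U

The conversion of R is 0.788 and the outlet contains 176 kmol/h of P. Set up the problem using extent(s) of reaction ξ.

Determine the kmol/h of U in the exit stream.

108 kmol/h

Conversion of R: R consumed = 2ξ₁ = 0.788 × 721.3 → ξ₁ = 284.2 kmol/h.
P balance: n_P = 0 + 1ξ₁ − 2ξ₂ = 176 → ξ₂ = (1·284.2 − 176)/2 = 54.1 kmol/h.
Outlet amounts (n = n₀ + Σ ν·ξ):
  R: 721.3 − 2(284.2) = 152.9
  P: 0 + 1(284.2) − 2(54.1) = 176
  U: 0 + 2(54.1) = 108.2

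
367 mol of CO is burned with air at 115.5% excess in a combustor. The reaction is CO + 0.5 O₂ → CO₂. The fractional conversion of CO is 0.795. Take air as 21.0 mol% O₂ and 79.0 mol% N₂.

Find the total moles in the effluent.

2100 mol

Stoichiometric O₂ = 0.5 × 367 = 183.5 mol; O₂ fed = 183.5 × 2.155 = 395.4 mol.
N₂ fed = 395.4 × 79/21 = 1488 mol.
Fuel reacted = 0.795 × 367 → ξ = 291.8 mol.
Outlet (n = n₀ + ν ξ):
  CO: 367 − 1(291.8) = 75.24
  O₂: 395.4 − 0.5(291.8) = 249.6
  N₂: 1488 (inert)
  CO₂: 0 + 1(291.8) = 291.8
Total out = 75.24 + 249.6 + 1488 + 291.8 = 2104 mol.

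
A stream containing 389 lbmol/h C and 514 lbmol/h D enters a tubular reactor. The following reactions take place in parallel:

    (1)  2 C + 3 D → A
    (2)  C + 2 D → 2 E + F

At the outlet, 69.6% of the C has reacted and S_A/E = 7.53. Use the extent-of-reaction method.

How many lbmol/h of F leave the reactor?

Conversion of C: C consumed = 0.696 × 389 = 270.7 lbmol/h = 2ξ₁ + 1ξ₂.
Selectivity: 1ξ₁ / (2ξ₂) = 7.53 → ξ₁ = 15.06 ξ₂.
Substitute: (2·15.06 + 1) ξ₂ = 270.7 → ξ₂ = 8.7 lbmol/h, ξ₁ = 131 lbmol/h.
Outlet amounts (n = n₀ + Σ ν·ξ):
  C: 389 − 2(131) − 1(8.7) = 118.3
  D: 514 − 3(131) − 2(8.7) = 103.5
  A: 0 + 1(131) = 131
  E: 0 + 2(8.7) = 17.4
  F: 0 + 1(8.7) = 8.7

8.7 lbmol/h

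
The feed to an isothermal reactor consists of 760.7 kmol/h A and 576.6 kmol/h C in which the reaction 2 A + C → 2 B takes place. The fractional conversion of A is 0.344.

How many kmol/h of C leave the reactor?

446 kmol/h

A reacted = 0.344 × 760.7 = 261.7 kmol/h; ν_A = −2, so ξ = 261.7/2 = 130.8 kmol/h.
Outlet amounts (n = n₀ + ν ξ):
  A: 760.7 − 2(130.8) = 499
  C: 576.6 − 1(130.8) = 445.8
  B: 0 + 2(130.8) = 261.7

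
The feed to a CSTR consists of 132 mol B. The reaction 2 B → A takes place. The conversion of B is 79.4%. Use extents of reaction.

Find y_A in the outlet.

B reacted = 0.794 × 132 = 104.8 mol; ν_B = −2, so ξ = 104.8/2 = 52.4 mol.
Outlet amounts (n = n₀ + ν ξ):
  B: 132 − 2(52.4) = 27.19
  A: 0 + 1(52.4) = 52.4
Total out = 79.6 mol; y_A = 52.4 / 79.6 = 0.6584.

0.658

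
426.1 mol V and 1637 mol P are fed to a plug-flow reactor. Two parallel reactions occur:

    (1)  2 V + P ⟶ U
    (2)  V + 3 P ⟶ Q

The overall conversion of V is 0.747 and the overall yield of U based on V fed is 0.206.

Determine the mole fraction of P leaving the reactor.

0.768

Yield of U: 1ξ₁ / 426.1 = 0.206 → ξ₁ = 87.78 mol.
Conversion of V: 2ξ₁ + 1ξ₂ = 0.747 × 426.1 = 318.3 → ξ₂ = 142.7 mol.
Outlet amounts (n = n₀ + Σ ν·ξ):
  V: 426.1 − 2(87.78) − 1(142.7) = 107.8
  P: 1637 − 1(87.78) − 3(142.7) = 1121
  U: 0 + 1(87.78) = 87.78
  Q: 0 + 1(142.7) = 142.7
Total out = 1459 mol; y_P = 1121 / 1459 = 0.7682.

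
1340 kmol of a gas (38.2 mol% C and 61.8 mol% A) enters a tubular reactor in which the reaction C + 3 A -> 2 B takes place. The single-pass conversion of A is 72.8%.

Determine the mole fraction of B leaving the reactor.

A reacted = 0.728 × 828.1 = 602.9 kmol; ν_A = −3, so ξ = 602.9/3 = 201 kmol.
Outlet amounts (n = n₀ + ν ξ):
  C: 511.9 − 1(201) = 310.9
  A: 828.1 − 3(201) = 225.2
  B: 0 + 2(201) = 401.9
Total out = 938.1 kmol; y_B = 401.9 / 938.1 = 0.4284.

0.428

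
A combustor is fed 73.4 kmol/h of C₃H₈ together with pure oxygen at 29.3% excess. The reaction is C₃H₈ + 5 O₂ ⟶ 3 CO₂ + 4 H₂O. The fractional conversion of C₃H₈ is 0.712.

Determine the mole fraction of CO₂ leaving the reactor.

Stoichiometric O₂ = 5 × 73.4 = 367 kmol/h; O₂ fed = 367 × 1.293 = 474.5 kmol/h.
Fuel reacted = 0.712 × 73.4 → ξ = 52.26 kmol/h.
Outlet (n = n₀ + ν ξ):
  C₃H₈: 73.4 − 1(52.26) = 21.14
  O₂: 474.5 − 5(52.26) = 213.2
  CO₂: 0 + 3(52.26) = 156.8
  H₂O: 0 + 4(52.26) = 209
Total out = 600.2 kmol/h; y_CO₂ = 156.8 / 600.2 = 0.2612.

0.261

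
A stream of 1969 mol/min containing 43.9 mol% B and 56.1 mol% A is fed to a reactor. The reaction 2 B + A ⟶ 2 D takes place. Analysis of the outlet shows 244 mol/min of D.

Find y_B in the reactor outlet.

0.336

For D: n = n₀ + 2ξ → 244 = 0 + 2ξ, giving ξ = 122 mol/min.
Outlet amounts (n = n₀ + ν ξ):
  B: 864.4 − 2(122) = 620.4
  A: 1105 − 1(122) = 982.6
  D: 0 + 2(122) = 244
Total out = 1847 mol/min; y_B = 620.4 / 1847 = 0.3359.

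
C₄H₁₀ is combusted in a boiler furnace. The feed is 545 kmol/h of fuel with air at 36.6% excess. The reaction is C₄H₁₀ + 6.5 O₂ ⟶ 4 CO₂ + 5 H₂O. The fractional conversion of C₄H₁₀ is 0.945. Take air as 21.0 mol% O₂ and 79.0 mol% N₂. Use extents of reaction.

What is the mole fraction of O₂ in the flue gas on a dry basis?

Stoichiometric O₂ = 6.5 × 545 = 3542 kmol/h; O₂ fed = 3542 × 1.366 = 4839 kmol/h.
N₂ fed = 4839 × 79/21 = 18200 kmol/h.
Fuel reacted = 0.945 × 545 → ξ = 515 kmol/h.
Outlet (n = n₀ + ν ξ):
  C₄H₁₀: 545 − 1(515) = 29.98
  O₂: 4839 − 6.5(515) = 1491
  N₂: 18200 (inert)
  CO₂: 0 + 4(515) = 2060
  H₂O: 0 + 5(515) = 2575
Dry total = 21790 kmol/h; y_O₂ (dry) = 1491 / 21790 = 0.06846.

0.0685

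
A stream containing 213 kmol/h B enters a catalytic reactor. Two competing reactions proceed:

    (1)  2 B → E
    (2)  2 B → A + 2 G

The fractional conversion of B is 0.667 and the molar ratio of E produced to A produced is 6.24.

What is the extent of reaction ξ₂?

Conversion of B: B consumed = 0.667 × 213 = 142.1 kmol/h = 2ξ₁ + 2ξ₂.
Selectivity: 1ξ₁ / (1ξ₂) = 6.24 → ξ₁ = 6.24 ξ₂.
Substitute: (2·6.24 + 2) ξ₂ = 142.1 → ξ₂ = 9.812 kmol/h, ξ₁ = 61.22 kmol/h.
Outlet amounts (n = n₀ + Σ ν·ξ):
  B: 213 − 2(61.22) − 2(9.812) = 70.93
  E: 0 + 1(61.22) = 61.22
  A: 0 + 1(9.812) = 9.812
  G: 0 + 2(9.812) = 19.62

ξ₂ = 9.81 kmol/h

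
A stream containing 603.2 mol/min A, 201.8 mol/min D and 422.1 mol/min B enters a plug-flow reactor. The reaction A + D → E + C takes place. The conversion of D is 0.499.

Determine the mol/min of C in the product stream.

D reacted = 0.499 × 201.8 = 100.7 mol/min; ν_D = −1, so ξ = 100.7/1 = 100.7 mol/min.
Outlet amounts (n = n₀ + ν ξ):
  A: 603.2 − 1(100.7) = 502.5
  D: 201.8 − 1(100.7) = 101.1
  E: 0 + 1(100.7) = 100.7
  C: 0 + 1(100.7) = 100.7
  B: 422.1 (inert)

101 mol/min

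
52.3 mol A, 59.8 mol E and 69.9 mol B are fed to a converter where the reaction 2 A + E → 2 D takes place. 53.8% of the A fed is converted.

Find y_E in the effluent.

A reacted = 0.538 × 52.3 = 28.14 mol; ν_A = −2, so ξ = 28.14/2 = 14.07 mol.
Outlet amounts (n = n₀ + ν ξ):
  A: 52.3 − 2(14.07) = 24.16
  E: 59.8 − 1(14.07) = 45.73
  D: 0 + 2(14.07) = 28.14
  B: 69.9 (inert)
Total out = 167.9 mol; y_E = 45.73 / 167.9 = 0.2723.

0.272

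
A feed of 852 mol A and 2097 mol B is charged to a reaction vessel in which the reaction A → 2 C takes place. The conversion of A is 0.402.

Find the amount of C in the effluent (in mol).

685 mol

A reacted = 0.402 × 852 = 342.5 mol; ν_A = −1, so ξ = 342.5/1 = 342.5 mol.
Outlet amounts (n = n₀ + ν ξ):
  A: 852 − 1(342.5) = 509.5
  C: 0 + 2(342.5) = 685
  B: 2097 (inert)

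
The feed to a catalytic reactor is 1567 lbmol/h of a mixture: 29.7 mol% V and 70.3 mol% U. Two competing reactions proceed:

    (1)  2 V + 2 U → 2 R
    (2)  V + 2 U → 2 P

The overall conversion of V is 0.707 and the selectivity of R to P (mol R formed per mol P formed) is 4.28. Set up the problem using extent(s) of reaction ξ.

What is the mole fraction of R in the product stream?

0.238

Conversion of V: V consumed = 0.707 × 465.4 = 329 lbmol/h = 2ξ₁ + 1ξ₂.
Selectivity: 2ξ₁ / (2ξ₂) = 4.28 → ξ₁ = 4.28 ξ₂.
Substitute: (2·4.28 + 1) ξ₂ = 329 → ξ₂ = 34.42 lbmol/h, ξ₁ = 147.3 lbmol/h.
Outlet amounts (n = n₀ + Σ ν·ξ):
  V: 465.4 − 2(147.3) − 1(34.42) = 136.4
  U: 1102 − 2(147.3) − 2(34.42) = 738.1
  R: 0 + 2(147.3) = 294.6
  P: 0 + 2(34.42) = 68.84
Total out = 1238 lbmol/h; y_R = 294.6 / 1238 = 0.238.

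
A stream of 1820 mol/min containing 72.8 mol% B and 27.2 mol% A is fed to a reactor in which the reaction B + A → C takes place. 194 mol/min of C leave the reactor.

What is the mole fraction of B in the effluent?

0.696

For C: n = n₀ + 1ξ → 194 = 0 + 1ξ, giving ξ = 194 mol/min.
Outlet amounts (n = n₀ + ν ξ):
  B: 1325 − 1(194) = 1131
  A: 495 − 1(194) = 301
  C: 0 + 1(194) = 194
Total out = 1626 mol/min; y_B = 1131 / 1626 = 0.6955.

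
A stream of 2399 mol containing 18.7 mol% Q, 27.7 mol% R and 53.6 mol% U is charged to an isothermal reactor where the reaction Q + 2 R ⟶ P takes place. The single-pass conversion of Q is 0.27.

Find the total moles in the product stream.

2160 mol

Q reacted = 0.27 × 448.6 = 121.1 mol; ν_Q = −1, so ξ = 121.1/1 = 121.1 mol.
Outlet amounts (n = n₀ + ν ξ):
  Q: 448.6 − 1(121.1) = 327.5
  R: 664.5 − 2(121.1) = 422.3
  P: 0 + 1(121.1) = 121.1
  U: 1286 (inert)
Total out = 327.5 + 422.3 + 121.1 + 1286 = 2157 mol.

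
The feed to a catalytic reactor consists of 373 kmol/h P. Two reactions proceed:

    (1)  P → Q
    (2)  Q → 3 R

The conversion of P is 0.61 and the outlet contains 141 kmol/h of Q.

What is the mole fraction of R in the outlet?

Conversion of P: P consumed = 1ξ₁ = 0.61 × 373 → ξ₁ = 227.5 kmol/h.
Q balance: n_Q = 0 + 1ξ₁ − 1ξ₂ = 141 → ξ₂ = (1·227.5 − 141)/1 = 86.53 kmol/h.
Outlet amounts (n = n₀ + Σ ν·ξ):
  P: 373 − 1(227.5) = 145.5
  Q: 0 + 1(227.5) − 1(86.53) = 141
  R: 0 + 3(86.53) = 259.6
Total out = 546.1 kmol/h; y_R = 259.6 / 546.1 = 0.4754.

0.475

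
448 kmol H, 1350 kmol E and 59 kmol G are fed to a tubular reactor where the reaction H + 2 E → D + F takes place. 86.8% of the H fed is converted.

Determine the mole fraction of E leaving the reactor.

0.39

H reacted = 0.868 × 448 = 388.9 kmol; ν_H = −1, so ξ = 388.9/1 = 388.9 kmol.
Outlet amounts (n = n₀ + ν ξ):
  H: 448 − 1(388.9) = 59.14
  E: 1350 − 2(388.9) = 572.3
  D: 0 + 1(388.9) = 388.9
  F: 0 + 1(388.9) = 388.9
  G: 59 (inert)
Total out = 1468 kmol; y_E = 572.3 / 1468 = 0.3898.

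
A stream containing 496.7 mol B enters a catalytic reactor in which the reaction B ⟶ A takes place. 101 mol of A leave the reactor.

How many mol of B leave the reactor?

396 mol

For A: n = n₀ + 1ξ → 101 = 0 + 1ξ, giving ξ = 101 mol.
Outlet amounts (n = n₀ + ν ξ):
  B: 496.7 − 1(101) = 395.7
  A: 0 + 1(101) = 101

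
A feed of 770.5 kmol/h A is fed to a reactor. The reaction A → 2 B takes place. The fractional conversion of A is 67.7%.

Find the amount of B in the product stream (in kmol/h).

A reacted = 0.677 × 770.5 = 521.6 kmol/h; ν_A = −1, so ξ = 521.6/1 = 521.6 kmol/h.
Outlet amounts (n = n₀ + ν ξ):
  A: 770.5 − 1(521.6) = 248.9
  B: 0 + 2(521.6) = 1043

1040 kmol/h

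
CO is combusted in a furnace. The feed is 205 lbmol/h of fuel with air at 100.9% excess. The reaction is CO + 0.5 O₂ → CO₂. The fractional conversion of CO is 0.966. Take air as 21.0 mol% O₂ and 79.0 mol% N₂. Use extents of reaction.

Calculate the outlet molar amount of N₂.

775 lbmol/h

Stoichiometric O₂ = 0.5 × 205 = 102.5 lbmol/h; O₂ fed = 102.5 × 2.009 = 205.9 lbmol/h.
N₂ fed = 205.9 × 79/21 = 774.7 lbmol/h.
Fuel reacted = 0.966 × 205 → ξ = 198 lbmol/h.
Outlet (n = n₀ + ν ξ):
  CO: 205 − 1(198) = 6.97
  O₂: 205.9 − 0.5(198) = 106.9
  N₂: 774.7 (inert)
  CO₂: 0 + 1(198) = 198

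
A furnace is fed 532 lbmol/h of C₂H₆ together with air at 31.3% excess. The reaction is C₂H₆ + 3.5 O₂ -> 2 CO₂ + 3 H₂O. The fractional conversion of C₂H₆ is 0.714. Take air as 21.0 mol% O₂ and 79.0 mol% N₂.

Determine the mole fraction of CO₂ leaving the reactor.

0.0614

Stoichiometric O₂ = 3.5 × 532 = 1862 lbmol/h; O₂ fed = 1862 × 1.313 = 2445 lbmol/h.
N₂ fed = 2445 × 79/21 = 9197 lbmol/h.
Fuel reacted = 0.714 × 532 → ξ = 379.8 lbmol/h.
Outlet (n = n₀ + ν ξ):
  C₂H₆: 532 − 1(379.8) = 152.2
  O₂: 2445 − 3.5(379.8) = 1115
  N₂: 9197 (inert)
  CO₂: 0 + 2(379.8) = 759.7
  H₂O: 0 + 3(379.8) = 1140
Total out = 12360 lbmol/h; y_CO₂ = 759.7 / 12360 = 0.06144.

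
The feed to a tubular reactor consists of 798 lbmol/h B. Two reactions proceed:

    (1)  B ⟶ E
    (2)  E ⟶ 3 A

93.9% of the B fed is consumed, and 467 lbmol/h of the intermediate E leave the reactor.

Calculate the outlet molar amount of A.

Conversion of B: B consumed = 1ξ₁ = 0.939 × 798 → ξ₁ = 749.3 lbmol/h.
E balance: n_E = 0 + 1ξ₁ − 1ξ₂ = 467 → ξ₂ = (1·749.3 − 467)/1 = 282.3 lbmol/h.
Outlet amounts (n = n₀ + Σ ν·ξ):
  B: 798 − 1(749.3) = 48.68
  E: 0 + 1(749.3) − 1(282.3) = 467
  A: 0 + 3(282.3) = 847

847 lbmol/h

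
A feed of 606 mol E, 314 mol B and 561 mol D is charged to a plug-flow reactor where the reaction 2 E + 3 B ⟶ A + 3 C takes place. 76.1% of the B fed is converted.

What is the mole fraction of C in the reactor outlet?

B reacted = 0.761 × 314 = 239 mol; ν_B = −3, so ξ = 239/3 = 79.65 mol.
Outlet amounts (n = n₀ + ν ξ):
  E: 606 − 2(79.65) = 446.7
  B: 314 − 3(79.65) = 75.05
  A: 0 + 1(79.65) = 79.65
  C: 0 + 3(79.65) = 239
  D: 561 (inert)
Total out = 1401 mol; y_C = 239 / 1401 = 0.1705.

0.171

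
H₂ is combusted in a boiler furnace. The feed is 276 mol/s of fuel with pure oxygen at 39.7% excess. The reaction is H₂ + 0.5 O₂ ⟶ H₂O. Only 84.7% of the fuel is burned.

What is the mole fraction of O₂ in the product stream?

0.216

Stoichiometric O₂ = 0.5 × 276 = 138 mol/s; O₂ fed = 138 × 1.397 = 192.8 mol/s.
Fuel reacted = 0.847 × 276 → ξ = 233.8 mol/s.
Outlet (n = n₀ + ν ξ):
  H₂: 276 − 1(233.8) = 42.23
  O₂: 192.8 − 0.5(233.8) = 75.9
  H₂O: 0 + 1(233.8) = 233.8
Total out = 351.9 mol/s; y_O₂ = 75.9 / 351.9 = 0.2157.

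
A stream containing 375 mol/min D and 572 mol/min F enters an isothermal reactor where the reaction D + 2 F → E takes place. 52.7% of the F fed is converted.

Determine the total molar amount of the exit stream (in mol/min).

F reacted = 0.527 × 572 = 301.4 mol/min; ν_F = −2, so ξ = 301.4/2 = 150.7 mol/min.
Outlet amounts (n = n₀ + ν ξ):
  D: 375 − 1(150.7) = 224.3
  F: 572 − 2(150.7) = 270.6
  E: 0 + 1(150.7) = 150.7
Total out = 224.3 + 270.6 + 150.7 = 645.6 mol/min.

646 mol/min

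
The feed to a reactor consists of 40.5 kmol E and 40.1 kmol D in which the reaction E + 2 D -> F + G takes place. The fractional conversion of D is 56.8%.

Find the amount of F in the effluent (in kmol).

D reacted = 0.568 × 40.1 = 22.78 kmol; ν_D = −2, so ξ = 22.78/2 = 11.39 kmol.
Outlet amounts (n = n₀ + ν ξ):
  E: 40.5 − 1(11.39) = 29.11
  D: 40.1 − 2(11.39) = 17.32
  F: 0 + 1(11.39) = 11.39
  G: 0 + 1(11.39) = 11.39

11.4 kmol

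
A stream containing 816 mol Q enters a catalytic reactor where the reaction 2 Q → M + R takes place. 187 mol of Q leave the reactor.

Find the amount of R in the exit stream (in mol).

For Q: n = n₀ − 2ξ → 187 = 816 − 2ξ, giving ξ = 314.5 mol.
Outlet amounts (n = n₀ + ν ξ):
  Q: 816 − 2(314.5) = 187
  M: 0 + 1(314.5) = 314.5
  R: 0 + 1(314.5) = 314.5

314 mol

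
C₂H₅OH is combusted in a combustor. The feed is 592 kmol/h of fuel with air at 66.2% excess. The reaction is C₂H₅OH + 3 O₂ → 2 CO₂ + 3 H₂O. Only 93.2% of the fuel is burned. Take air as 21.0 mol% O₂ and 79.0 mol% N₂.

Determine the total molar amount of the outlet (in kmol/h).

15200 kmol/h

Stoichiometric O₂ = 3 × 592 = 1776 kmol/h; O₂ fed = 1776 × 1.662 = 2952 kmol/h.
N₂ fed = 2952 × 79/21 = 11100 kmol/h.
Fuel reacted = 0.932 × 592 → ξ = 551.7 kmol/h.
Outlet (n = n₀ + ν ξ):
  C₂H₅OH: 592 − 1(551.7) = 40.26
  O₂: 2952 − 3(551.7) = 1296
  N₂: 11100 (inert)
  CO₂: 0 + 2(551.7) = 1103
  H₂O: 0 + 3(551.7) = 1655
Total out = 40.26 + 1296 + 11100 + 1103 + 1655 = 15200 kmol/h.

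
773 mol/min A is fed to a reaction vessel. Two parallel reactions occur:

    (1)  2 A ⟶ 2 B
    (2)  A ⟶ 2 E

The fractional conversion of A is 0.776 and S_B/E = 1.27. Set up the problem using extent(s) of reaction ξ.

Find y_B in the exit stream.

Conversion of A: A consumed = 0.776 × 773 = 599.8 mol/min = 2ξ₁ + 1ξ₂.
Selectivity: 2ξ₁ / (2ξ₂) = 1.27 → ξ₁ = 1.27 ξ₂.
Substitute: (2·1.27 + 1) ξ₂ = 599.8 → ξ₂ = 169.4 mol/min, ξ₁ = 215.2 mol/min.
Outlet amounts (n = n₀ + Σ ν·ξ):
  A: 773 − 2(215.2) − 1(169.4) = 173.2
  B: 0 + 2(215.2) = 430.4
  E: 0 + 2(169.4) = 338.9
Total out = 942.4 mol/min; y_B = 430.4 / 942.4 = 0.4567.

0.457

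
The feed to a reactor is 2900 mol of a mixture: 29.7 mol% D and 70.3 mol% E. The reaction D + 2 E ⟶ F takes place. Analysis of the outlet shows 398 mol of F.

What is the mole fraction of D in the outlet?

For F: n = n₀ + 1ξ → 398 = 0 + 1ξ, giving ξ = 398 mol.
Outlet amounts (n = n₀ + ν ξ):
  D: 861.3 − 1(398) = 463.3
  E: 2039 − 2(398) = 1243
  F: 0 + 1(398) = 398
Total out = 2104 mol; y_D = 463.3 / 2104 = 0.2202.

0.22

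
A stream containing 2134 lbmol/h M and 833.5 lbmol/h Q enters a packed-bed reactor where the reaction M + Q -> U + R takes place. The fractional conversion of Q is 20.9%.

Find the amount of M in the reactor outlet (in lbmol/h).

Q reacted = 0.209 × 833.5 = 174.2 lbmol/h; ν_Q = −1, so ξ = 174.2/1 = 174.2 lbmol/h.
Outlet amounts (n = n₀ + ν ξ):
  M: 2134 − 1(174.2) = 1960
  Q: 833.5 − 1(174.2) = 659.3
  U: 0 + 1(174.2) = 174.2
  R: 0 + 1(174.2) = 174.2

1960 lbmol/h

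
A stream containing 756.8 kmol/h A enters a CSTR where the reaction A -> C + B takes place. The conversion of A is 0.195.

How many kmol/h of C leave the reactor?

148 kmol/h

A reacted = 0.195 × 756.8 = 147.6 kmol/h; ν_A = −1, so ξ = 147.6/1 = 147.6 kmol/h.
Outlet amounts (n = n₀ + ν ξ):
  A: 756.8 − 1(147.6) = 609.2
  C: 0 + 1(147.6) = 147.6
  B: 0 + 1(147.6) = 147.6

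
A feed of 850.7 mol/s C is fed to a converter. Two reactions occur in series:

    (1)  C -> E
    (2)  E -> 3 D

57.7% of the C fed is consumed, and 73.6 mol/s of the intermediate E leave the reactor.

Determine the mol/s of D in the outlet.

1250 mol/s

Conversion of C: C consumed = 1ξ₁ = 0.577 × 850.7 → ξ₁ = 490.9 mol/s.
E balance: n_E = 0 + 1ξ₁ − 1ξ₂ = 73.6 → ξ₂ = (1·490.9 − 73.6)/1 = 417.3 mol/s.
Outlet amounts (n = n₀ + Σ ν·ξ):
  C: 850.7 − 1(490.9) = 359.8
  E: 0 + 1(490.9) − 1(417.3) = 73.6
  D: 0 + 3(417.3) = 1252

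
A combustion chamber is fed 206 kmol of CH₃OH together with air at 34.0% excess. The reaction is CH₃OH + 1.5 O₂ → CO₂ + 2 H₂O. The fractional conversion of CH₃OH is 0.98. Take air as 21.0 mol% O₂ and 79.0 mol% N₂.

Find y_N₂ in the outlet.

0.684

Stoichiometric O₂ = 1.5 × 206 = 309 kmol; O₂ fed = 309 × 1.340 = 414.1 kmol.
N₂ fed = 414.1 × 79/21 = 1558 kmol.
Fuel reacted = 0.98 × 206 → ξ = 201.9 kmol.
Outlet (n = n₀ + ν ξ):
  CH₃OH: 206 − 1(201.9) = 4.12
  O₂: 414.1 − 1.5(201.9) = 111.2
  N₂: 1558 (inert)
  CO₂: 0 + 1(201.9) = 201.9
  H₂O: 0 + 2(201.9) = 403.8
Total out = 2279 kmol; y_N₂ = 1558 / 2279 = 0.6836.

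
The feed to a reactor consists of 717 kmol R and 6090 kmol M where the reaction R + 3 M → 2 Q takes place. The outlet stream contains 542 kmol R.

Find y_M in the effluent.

0.862

For R: n = n₀ − 1ξ → 542 = 717 − 1ξ, giving ξ = 175 kmol.
Outlet amounts (n = n₀ + ν ξ):
  R: 717 − 1(175) = 542
  M: 6090 − 3(175) = 5565
  Q: 0 + 2(175) = 350
Total out = 6457 kmol; y_M = 5565 / 6457 = 0.8619.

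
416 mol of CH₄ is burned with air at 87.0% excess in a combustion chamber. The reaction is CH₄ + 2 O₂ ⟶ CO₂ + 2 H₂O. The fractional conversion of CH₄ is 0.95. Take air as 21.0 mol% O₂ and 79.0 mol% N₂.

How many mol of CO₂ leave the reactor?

Stoichiometric O₂ = 2 × 416 = 832 mol; O₂ fed = 832 × 1.870 = 1556 mol.
N₂ fed = 1556 × 79/21 = 5853 mol.
Fuel reacted = 0.95 × 416 → ξ = 395.2 mol.
Outlet (n = n₀ + ν ξ):
  CH₄: 416 − 1(395.2) = 20.8
  O₂: 1556 − 2(395.2) = 765.4
  N₂: 5853 (inert)
  CO₂: 0 + 1(395.2) = 395.2
  H₂O: 0 + 2(395.2) = 790.4

395 mol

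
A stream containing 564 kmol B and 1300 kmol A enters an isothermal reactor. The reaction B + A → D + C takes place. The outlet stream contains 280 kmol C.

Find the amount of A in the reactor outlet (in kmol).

1020 kmol

For C: n = n₀ + 1ξ → 280 = 0 + 1ξ, giving ξ = 280 kmol.
Outlet amounts (n = n₀ + ν ξ):
  B: 564 − 1(280) = 284
  A: 1300 − 1(280) = 1020
  D: 0 + 1(280) = 280
  C: 0 + 1(280) = 280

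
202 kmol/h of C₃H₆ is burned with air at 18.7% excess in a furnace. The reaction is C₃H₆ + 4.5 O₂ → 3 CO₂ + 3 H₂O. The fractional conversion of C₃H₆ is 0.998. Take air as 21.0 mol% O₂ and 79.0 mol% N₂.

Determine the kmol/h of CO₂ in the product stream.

605 kmol/h

Stoichiometric O₂ = 4.5 × 202 = 909 kmol/h; O₂ fed = 909 × 1.187 = 1079 kmol/h.
N₂ fed = 1079 × 79/21 = 4059 kmol/h.
Fuel reacted = 0.998 × 202 → ξ = 201.6 kmol/h.
Outlet (n = n₀ + ν ξ):
  C₃H₆: 202 − 1(201.6) = 0.404
  O₂: 1079 − 4.5(201.6) = 171.8
  N₂: 4059 (inert)
  CO₂: 0 + 3(201.6) = 604.8
  H₂O: 0 + 3(201.6) = 604.8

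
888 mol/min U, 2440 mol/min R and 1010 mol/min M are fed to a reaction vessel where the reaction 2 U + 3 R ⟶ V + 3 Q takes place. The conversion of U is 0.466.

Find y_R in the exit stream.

U reacted = 0.466 × 888 = 413.8 mol/min; ν_U = −2, so ξ = 413.8/2 = 206.9 mol/min.
Outlet amounts (n = n₀ + ν ξ):
  U: 888 − 2(206.9) = 474.2
  R: 2440 − 3(206.9) = 1819
  V: 0 + 1(206.9) = 206.9
  Q: 0 + 3(206.9) = 620.7
  M: 1010 (inert)
Total out = 4131 mol/min; y_R = 1819 / 4131 = 0.4404.

0.44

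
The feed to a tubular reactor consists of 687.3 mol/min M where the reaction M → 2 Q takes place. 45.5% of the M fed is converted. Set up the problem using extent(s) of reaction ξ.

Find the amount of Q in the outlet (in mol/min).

M reacted = 0.455 × 687.3 = 312.7 mol/min; ν_M = −1, so ξ = 312.7/1 = 312.7 mol/min.
Outlet amounts (n = n₀ + ν ξ):
  M: 687.3 − 1(312.7) = 374.6
  Q: 0 + 2(312.7) = 625.4

625 mol/min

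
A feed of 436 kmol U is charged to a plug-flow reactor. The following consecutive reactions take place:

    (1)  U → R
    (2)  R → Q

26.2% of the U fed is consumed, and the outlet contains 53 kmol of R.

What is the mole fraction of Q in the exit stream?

0.14

Conversion of U: U consumed = 1ξ₁ = 0.262 × 436 → ξ₁ = 114.2 kmol.
R balance: n_R = 0 + 1ξ₁ − 1ξ₂ = 53 → ξ₂ = (1·114.2 − 53)/1 = 61.23 kmol.
Outlet amounts (n = n₀ + Σ ν·ξ):
  U: 436 − 1(114.2) = 321.8
  R: 0 + 1(114.2) − 1(61.23) = 53
  Q: 0 + 1(61.23) = 61.23
Total out = 436 kmol; y_Q = 61.23 / 436 = 0.1404.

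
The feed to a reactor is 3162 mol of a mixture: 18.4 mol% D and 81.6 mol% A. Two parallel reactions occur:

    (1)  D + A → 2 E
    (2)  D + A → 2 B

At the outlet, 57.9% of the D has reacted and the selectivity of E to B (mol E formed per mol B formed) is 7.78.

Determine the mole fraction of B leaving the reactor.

0.0243

Conversion of D: D consumed = 0.579 × 581.8 = 336.9 mol = 1ξ₁ + 1ξ₂.
Selectivity: 2ξ₁ / (2ξ₂) = 7.78 → ξ₁ = 7.78 ξ₂.
Substitute: (1·7.78 + 1) ξ₂ = 336.9 → ξ₂ = 38.37 mol, ξ₁ = 298.5 mol.
Outlet amounts (n = n₀ + Σ ν·ξ):
  D: 581.8 − 1(298.5) − 1(38.37) = 244.9
  A: 2580 − 1(298.5) − 1(38.37) = 2243
  E: 0 + 2(298.5) = 597
  B: 0 + 2(38.37) = 76.74
Total out = 3162 mol; y_B = 76.74 / 3162 = 0.02427.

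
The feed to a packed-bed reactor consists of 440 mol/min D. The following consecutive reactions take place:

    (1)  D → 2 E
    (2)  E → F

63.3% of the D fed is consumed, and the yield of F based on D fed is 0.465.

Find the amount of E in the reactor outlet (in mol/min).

352 mol/min

Conversion of D: D consumed = 1ξ₁ = 0.633 × 440 → ξ₁ = 278.5 mol/min.
Yield of F: 1ξ₂ / 440 = 0.465 → ξ₂ = 204.6 mol/min.
Outlet amounts (n = n₀ + Σ ν·ξ):
  D: 440 − 1(278.5) = 161.5
  E: 0 + 2(278.5) − 1(204.6) = 352.4
  F: 0 + 1(204.6) = 204.6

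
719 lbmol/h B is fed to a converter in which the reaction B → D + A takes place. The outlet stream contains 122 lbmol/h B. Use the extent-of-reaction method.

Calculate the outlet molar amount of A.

For B: n = n₀ − 1ξ → 122 = 719 − 1ξ, giving ξ = 597 lbmol/h.
Outlet amounts (n = n₀ + ν ξ):
  B: 719 − 1(597) = 122
  D: 0 + 1(597) = 597
  A: 0 + 1(597) = 597

597 lbmol/h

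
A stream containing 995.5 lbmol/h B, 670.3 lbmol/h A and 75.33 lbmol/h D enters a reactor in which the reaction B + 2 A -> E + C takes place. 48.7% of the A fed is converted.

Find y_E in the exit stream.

A reacted = 0.487 × 670.3 = 326.4 lbmol/h; ν_A = −2, so ξ = 326.4/2 = 163.2 lbmol/h.
Outlet amounts (n = n₀ + ν ξ):
  B: 995.5 − 1(163.2) = 832.3
  A: 670.3 − 2(163.2) = 343.9
  E: 0 + 1(163.2) = 163.2
  C: 0 + 1(163.2) = 163.2
  D: 75.33 (inert)
Total out = 1578 lbmol/h; y_E = 163.2 / 1578 = 0.1034.

0.103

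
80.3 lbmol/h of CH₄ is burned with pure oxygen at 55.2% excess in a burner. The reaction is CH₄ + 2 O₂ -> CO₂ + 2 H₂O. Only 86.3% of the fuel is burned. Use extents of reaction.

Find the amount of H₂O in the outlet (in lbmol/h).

139 lbmol/h

Stoichiometric O₂ = 2 × 80.3 = 160.6 lbmol/h; O₂ fed = 160.6 × 1.552 = 249.3 lbmol/h.
Fuel reacted = 0.863 × 80.3 → ξ = 69.3 lbmol/h.
Outlet (n = n₀ + ν ξ):
  CH₄: 80.3 − 1(69.3) = 11
  O₂: 249.3 − 2(69.3) = 110.7
  CO₂: 0 + 1(69.3) = 69.3
  H₂O: 0 + 2(69.3) = 138.6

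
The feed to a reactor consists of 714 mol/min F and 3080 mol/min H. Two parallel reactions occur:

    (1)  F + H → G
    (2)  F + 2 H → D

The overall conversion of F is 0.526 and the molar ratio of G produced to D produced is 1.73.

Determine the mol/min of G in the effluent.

238 mol/min

Conversion of F: F consumed = 0.526 × 714 = 375.6 mol/min = 1ξ₁ + 1ξ₂.
Selectivity: 1ξ₁ / (1ξ₂) = 1.73 → ξ₁ = 1.73 ξ₂.
Substitute: (1·1.73 + 1) ξ₂ = 375.6 → ξ₂ = 137.6 mol/min, ξ₁ = 238 mol/min.
Outlet amounts (n = n₀ + Σ ν·ξ):
  F: 714 − 1(238) − 1(137.6) = 338.4
  H: 3080 − 1(238) − 2(137.6) = 2567
  G: 0 + 1(238) = 238
  D: 0 + 1(137.6) = 137.6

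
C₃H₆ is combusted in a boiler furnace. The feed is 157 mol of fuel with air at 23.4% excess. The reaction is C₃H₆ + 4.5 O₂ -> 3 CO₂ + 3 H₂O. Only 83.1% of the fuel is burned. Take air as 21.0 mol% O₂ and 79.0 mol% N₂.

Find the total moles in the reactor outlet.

4370 mol

Stoichiometric O₂ = 4.5 × 157 = 706.5 mol; O₂ fed = 706.5 × 1.234 = 871.8 mol.
N₂ fed = 871.8 × 79/21 = 3280 mol.
Fuel reacted = 0.831 × 157 → ξ = 130.5 mol.
Outlet (n = n₀ + ν ξ):
  C₃H₆: 157 − 1(130.5) = 26.53
  O₂: 871.8 − 4.5(130.5) = 284.7
  N₂: 3280 (inert)
  CO₂: 0 + 3(130.5) = 391.4
  H₂O: 0 + 3(130.5) = 391.4
Total out = 26.53 + 284.7 + 3280 + 391.4 + 391.4 = 4374 mol.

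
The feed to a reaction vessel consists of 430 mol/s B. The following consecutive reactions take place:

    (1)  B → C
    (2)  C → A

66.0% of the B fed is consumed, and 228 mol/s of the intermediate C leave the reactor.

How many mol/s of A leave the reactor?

Conversion of B: B consumed = 1ξ₁ = 0.66 × 430 → ξ₁ = 283.8 mol/s.
C balance: n_C = 0 + 1ξ₁ − 1ξ₂ = 228 → ξ₂ = (1·283.8 − 228)/1 = 55.8 mol/s.
Outlet amounts (n = n₀ + Σ ν·ξ):
  B: 430 − 1(283.8) = 146.2
  C: 0 + 1(283.8) − 1(55.8) = 228
  A: 0 + 1(55.8) = 55.8

55.8 mol/s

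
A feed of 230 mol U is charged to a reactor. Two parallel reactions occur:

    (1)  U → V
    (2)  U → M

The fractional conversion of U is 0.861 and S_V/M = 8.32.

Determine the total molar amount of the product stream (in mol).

230 mol

Conversion of U: U consumed = 0.861 × 230 = 198 mol = 1ξ₁ + 1ξ₂.
Selectivity: 1ξ₁ / (1ξ₂) = 8.32 → ξ₁ = 8.32 ξ₂.
Substitute: (1·8.32 + 1) ξ₂ = 198 → ξ₂ = 21.25 mol, ξ₁ = 176.8 mol.
Outlet amounts (n = n₀ + Σ ν·ξ):
  U: 230 − 1(176.8) − 1(21.25) = 31.97
  V: 0 + 1(176.8) = 176.8
  M: 0 + 1(21.25) = 21.25
Total out = 31.97 + 176.8 + 21.25 = 230 mol.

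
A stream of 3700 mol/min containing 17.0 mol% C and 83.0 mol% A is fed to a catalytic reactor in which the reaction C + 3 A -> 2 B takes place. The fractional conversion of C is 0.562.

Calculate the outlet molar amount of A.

2010 mol/min

C reacted = 0.562 × 629 = 353.5 mol/min; ν_C = −1, so ξ = 353.5/1 = 353.5 mol/min.
Outlet amounts (n = n₀ + ν ξ):
  C: 629 − 1(353.5) = 275.5
  A: 3071 − 3(353.5) = 2011
  B: 0 + 2(353.5) = 707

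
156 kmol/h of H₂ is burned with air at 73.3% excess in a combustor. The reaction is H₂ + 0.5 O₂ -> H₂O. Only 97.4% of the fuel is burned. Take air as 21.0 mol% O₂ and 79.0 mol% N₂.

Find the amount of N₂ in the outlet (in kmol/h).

Stoichiometric O₂ = 0.5 × 156 = 78 kmol/h; O₂ fed = 78 × 1.733 = 135.2 kmol/h.
N₂ fed = 135.2 × 79/21 = 508.5 kmol/h.
Fuel reacted = 0.974 × 156 → ξ = 151.9 kmol/h.
Outlet (n = n₀ + ν ξ):
  H₂: 156 − 1(151.9) = 4.056
  O₂: 135.2 − 0.5(151.9) = 59.2
  N₂: 508.5 (inert)
  H₂O: 0 + 1(151.9) = 151.9

509 kmol/h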